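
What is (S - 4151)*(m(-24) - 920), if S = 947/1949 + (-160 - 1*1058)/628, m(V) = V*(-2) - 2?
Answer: 1110523395953/305993 ≈ 3.6292e+6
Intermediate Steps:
m(V) = -2 - 2*V (m(V) = -2*V - 2 = -2 - 2*V)
S = -889583/611986 (S = 947*(1/1949) + (-160 - 1058)*(1/628) = 947/1949 - 1218*1/628 = 947/1949 - 609/314 = -889583/611986 ≈ -1.4536)
(S - 4151)*(m(-24) - 920) = (-889583/611986 - 4151)*((-2 - 2*(-24)) - 920) = -2541243469*((-2 + 48) - 920)/611986 = -2541243469*(46 - 920)/611986 = -2541243469/611986*(-874) = 1110523395953/305993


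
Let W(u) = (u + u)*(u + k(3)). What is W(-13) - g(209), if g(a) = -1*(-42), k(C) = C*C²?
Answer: -406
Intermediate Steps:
k(C) = C³
W(u) = 2*u*(27 + u) (W(u) = (u + u)*(u + 3³) = (2*u)*(u + 27) = (2*u)*(27 + u) = 2*u*(27 + u))
g(a) = 42
W(-13) - g(209) = 2*(-13)*(27 - 13) - 1*42 = 2*(-13)*14 - 42 = -364 - 42 = -406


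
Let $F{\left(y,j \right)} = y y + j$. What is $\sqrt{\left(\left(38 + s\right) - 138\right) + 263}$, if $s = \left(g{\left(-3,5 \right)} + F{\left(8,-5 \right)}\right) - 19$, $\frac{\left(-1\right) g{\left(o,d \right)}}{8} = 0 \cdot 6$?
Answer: $\sqrt{203} \approx 14.248$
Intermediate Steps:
$g{\left(o,d \right)} = 0$ ($g{\left(o,d \right)} = - 8 \cdot 0 \cdot 6 = \left(-8\right) 0 = 0$)
$F{\left(y,j \right)} = j + y^{2}$ ($F{\left(y,j \right)} = y^{2} + j = j + y^{2}$)
$s = 40$ ($s = \left(0 - \left(5 - 8^{2}\right)\right) - 19 = \left(0 + \left(-5 + 64\right)\right) - 19 = \left(0 + 59\right) - 19 = 59 - 19 = 40$)
$\sqrt{\left(\left(38 + s\right) - 138\right) + 263} = \sqrt{\left(\left(38 + 40\right) - 138\right) + 263} = \sqrt{\left(78 - 138\right) + 263} = \sqrt{-60 + 263} = \sqrt{203}$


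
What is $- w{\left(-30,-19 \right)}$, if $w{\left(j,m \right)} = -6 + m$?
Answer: $25$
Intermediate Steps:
$- w{\left(-30,-19 \right)} = - (-6 - 19) = \left(-1\right) \left(-25\right) = 25$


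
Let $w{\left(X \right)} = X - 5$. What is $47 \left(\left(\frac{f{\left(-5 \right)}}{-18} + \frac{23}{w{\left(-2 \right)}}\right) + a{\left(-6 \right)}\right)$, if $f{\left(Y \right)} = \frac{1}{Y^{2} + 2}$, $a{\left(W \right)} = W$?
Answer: $- \frac{1485059}{3402} \approx -436.53$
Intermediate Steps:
$w{\left(X \right)} = -5 + X$
$f{\left(Y \right)} = \frac{1}{2 + Y^{2}}$
$47 \left(\left(\frac{f{\left(-5 \right)}}{-18} + \frac{23}{w{\left(-2 \right)}}\right) + a{\left(-6 \right)}\right) = 47 \left(\left(\frac{1}{\left(2 + \left(-5\right)^{2}\right) \left(-18\right)} + \frac{23}{-5 - 2}\right) - 6\right) = 47 \left(\left(\frac{1}{2 + 25} \left(- \frac{1}{18}\right) + \frac{23}{-7}\right) - 6\right) = 47 \left(\left(\frac{1}{27} \left(- \frac{1}{18}\right) + 23 \left(- \frac{1}{7}\right)\right) - 6\right) = 47 \left(\left(\frac{1}{27} \left(- \frac{1}{18}\right) - \frac{23}{7}\right) - 6\right) = 47 \left(\left(- \frac{1}{486} - \frac{23}{7}\right) - 6\right) = 47 \left(- \frac{11185}{3402} - 6\right) = 47 \left(- \frac{31597}{3402}\right) = - \frac{1485059}{3402}$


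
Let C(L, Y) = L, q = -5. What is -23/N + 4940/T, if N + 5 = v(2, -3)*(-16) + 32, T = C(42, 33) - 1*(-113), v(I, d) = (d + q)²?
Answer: 985749/30907 ≈ 31.894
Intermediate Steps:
v(I, d) = (-5 + d)² (v(I, d) = (d - 5)² = (-5 + d)²)
T = 155 (T = 42 - 1*(-113) = 42 + 113 = 155)
N = -997 (N = -5 + ((-5 - 3)²*(-16) + 32) = -5 + ((-8)²*(-16) + 32) = -5 + (64*(-16) + 32) = -5 + (-1024 + 32) = -5 - 992 = -997)
-23/N + 4940/T = -23/(-997) + 4940/155 = -23*(-1/997) + 4940*(1/155) = 23/997 + 988/31 = 985749/30907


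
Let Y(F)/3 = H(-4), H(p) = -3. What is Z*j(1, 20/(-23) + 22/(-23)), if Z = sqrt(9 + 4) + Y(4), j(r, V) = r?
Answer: -9 + sqrt(13) ≈ -5.3944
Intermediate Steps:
Y(F) = -9 (Y(F) = 3*(-3) = -9)
Z = -9 + sqrt(13) (Z = sqrt(9 + 4) - 9 = sqrt(13) - 9 = -9 + sqrt(13) ≈ -5.3944)
Z*j(1, 20/(-23) + 22/(-23)) = (-9 + sqrt(13))*1 = -9 + sqrt(13)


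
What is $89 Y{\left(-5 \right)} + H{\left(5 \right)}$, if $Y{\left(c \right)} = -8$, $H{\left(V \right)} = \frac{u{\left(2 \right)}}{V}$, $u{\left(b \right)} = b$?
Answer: $- \frac{3558}{5} \approx -711.6$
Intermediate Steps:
$H{\left(V \right)} = \frac{2}{V}$
$89 Y{\left(-5 \right)} + H{\left(5 \right)} = 89 \left(-8\right) + \frac{2}{5} = -712 + 2 \cdot \frac{1}{5} = -712 + \frac{2}{5} = - \frac{3558}{5}$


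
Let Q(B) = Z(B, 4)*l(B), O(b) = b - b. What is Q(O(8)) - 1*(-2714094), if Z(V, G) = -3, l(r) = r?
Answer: 2714094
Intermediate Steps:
O(b) = 0
Q(B) = -3*B
Q(O(8)) - 1*(-2714094) = -3*0 - 1*(-2714094) = 0 + 2714094 = 2714094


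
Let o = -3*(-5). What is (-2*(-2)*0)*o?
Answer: 0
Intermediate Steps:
o = 15
(-2*(-2)*0)*o = (-2*(-2)*0)*15 = (4*0)*15 = 0*15 = 0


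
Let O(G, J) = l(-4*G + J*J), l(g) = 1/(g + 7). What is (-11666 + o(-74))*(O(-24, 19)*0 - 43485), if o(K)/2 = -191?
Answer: 523907280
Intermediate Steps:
o(K) = -382 (o(K) = 2*(-191) = -382)
l(g) = 1/(7 + g)
O(G, J) = 1/(7 + J² - 4*G) (O(G, J) = 1/(7 + (-4*G + J*J)) = 1/(7 + (-4*G + J²)) = 1/(7 + (J² - 4*G)) = 1/(7 + J² - 4*G))
(-11666 + o(-74))*(O(-24, 19)*0 - 43485) = (-11666 - 382)*(0/(7 + 19² - 4*(-24)) - 43485) = -12048*(0/(7 + 361 + 96) - 43485) = -12048*(0/464 - 43485) = -12048*((1/464)*0 - 43485) = -12048*(0 - 43485) = -12048*(-43485) = 523907280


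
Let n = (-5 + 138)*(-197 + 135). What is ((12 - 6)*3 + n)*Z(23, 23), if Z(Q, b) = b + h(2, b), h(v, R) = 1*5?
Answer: -230384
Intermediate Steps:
n = -8246 (n = 133*(-62) = -8246)
h(v, R) = 5
Z(Q, b) = 5 + b (Z(Q, b) = b + 5 = 5 + b)
((12 - 6)*3 + n)*Z(23, 23) = ((12 - 6)*3 - 8246)*(5 + 23) = (6*3 - 8246)*28 = (18 - 8246)*28 = -8228*28 = -230384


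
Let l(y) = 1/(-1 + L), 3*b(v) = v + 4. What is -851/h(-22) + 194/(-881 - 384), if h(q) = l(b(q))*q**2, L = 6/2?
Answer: -102133/27830 ≈ -3.6699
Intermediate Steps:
L = 3 (L = 6*(1/2) = 3)
b(v) = 4/3 + v/3 (b(v) = (v + 4)/3 = (4 + v)/3 = 4/3 + v/3)
l(y) = 1/2 (l(y) = 1/(-1 + 3) = 1/2)
h(q) = q**2/2
-851/h(-22) + 194/(-881 - 384) = -851/((1/2)*(-22)**2) + 194/(-881 - 384) = -851/((1/2)*484) + 194/(-1265) = -851/242 + 194*(-1/1265) = -851*1/242 - 194/1265 = -851/242 - 194/1265 = -102133/27830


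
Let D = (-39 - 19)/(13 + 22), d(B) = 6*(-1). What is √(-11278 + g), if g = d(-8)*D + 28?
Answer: I*√13769070/35 ≈ 106.02*I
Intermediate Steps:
d(B) = -6
D = -58/35 ≈ -1.6571
g = 1328/35 (g = -6*(-58/35) + 28 = 348/35 + 28 = 1328/35 ≈ 37.943)
√(-11278 + g) = √(-11278 + 1328/35) = √(-393402/35) = I*√13769070/35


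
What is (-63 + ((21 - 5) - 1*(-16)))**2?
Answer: 961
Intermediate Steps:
(-63 + ((21 - 5) - 1*(-16)))**2 = (-63 + (16 + 16))**2 = (-63 + 32)**2 = (-31)**2 = 961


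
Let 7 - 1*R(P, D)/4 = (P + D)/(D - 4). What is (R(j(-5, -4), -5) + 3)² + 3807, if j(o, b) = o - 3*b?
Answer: 390736/81 ≈ 4823.9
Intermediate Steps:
R(P, D) = 28 - 4*(D + P)/(-4 + D) (R(P, D) = 28 - 4*(P + D)/(D - 4) = 28 - 4*(D + P)/(-4 + D))
(R(j(-5, -4), -5) + 3)² + 3807 = (4*(-28 - (-5 - 3*(-4)) + 6*(-5))/(-4 - 5) + 3)² + 3807 = (4*(-28 - (-5 + 12) - 30)/(-9) + 3)² + 3807 = (4*(-⅑)*(-28 - 1*7 - 30) + 3)² + 3807 = (4*(-⅑)*(-28 - 7 - 30) + 3)² + 3807 = (4*(-⅑)*(-65) + 3)² + 3807 = (260/9 + 3)² + 3807 = (287/9)² + 3807 = 82369/81 + 3807 = 390736/81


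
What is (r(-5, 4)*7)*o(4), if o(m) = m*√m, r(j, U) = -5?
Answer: -280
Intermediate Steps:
o(m) = m^(3/2)
(r(-5, 4)*7)*o(4) = (-5*7)*4^(3/2) = -35*8 = -280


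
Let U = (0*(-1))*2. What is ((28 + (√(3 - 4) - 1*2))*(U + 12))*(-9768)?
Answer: -3047616 - 117216*I ≈ -3.0476e+6 - 1.1722e+5*I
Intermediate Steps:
U = 0 (U = 0*2 = 0)
((28 + (√(3 - 4) - 1*2))*(U + 12))*(-9768) = ((28 + (√(3 - 4) - 1*2))*(0 + 12))*(-9768) = ((28 + (√(-1) - 2))*12)*(-9768) = ((28 + (I - 2))*12)*(-9768) = ((28 + (-2 + I))*12)*(-9768) = ((26 + I)*12)*(-9768) = (312 + 12*I)*(-9768) = -3047616 - 117216*I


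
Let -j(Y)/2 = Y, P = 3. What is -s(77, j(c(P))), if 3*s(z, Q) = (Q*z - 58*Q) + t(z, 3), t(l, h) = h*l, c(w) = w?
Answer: -39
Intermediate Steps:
j(Y) = -2*Y
s(z, Q) = z - 58*Q/3 + Q*z/3 (s(z, Q) = ((Q*z - 58*Q) + 3*z)/3 = ((-58*Q + Q*z) + 3*z)/3 = (-58*Q + 3*z + Q*z)/3 = z - 58*Q/3 + Q*z/3)
-s(77, j(c(P))) = -(77 - (-116)*3/3 + (⅓)*(-2*3)*77) = -(77 - 58/3*(-6) + (⅓)*(-6)*77) = -(77 + 116 - 154) = -1*39 = -39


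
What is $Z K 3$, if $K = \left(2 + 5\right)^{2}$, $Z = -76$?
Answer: $-11172$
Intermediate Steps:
$K = 49$ ($K = 7^{2} = 49$)
$Z K 3 = \left(-76\right) 49 \cdot 3 = \left(-3724\right) 3 = -11172$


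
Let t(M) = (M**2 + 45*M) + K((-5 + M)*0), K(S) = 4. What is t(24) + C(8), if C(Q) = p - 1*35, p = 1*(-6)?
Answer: 1619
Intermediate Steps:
p = -6
C(Q) = -41 (C(Q) = -6 - 1*35 = -6 - 35 = -41)
t(M) = 4 + M**2 + 45*M (t(M) = (M**2 + 45*M) + 4 = 4 + M**2 + 45*M)
t(24) + C(8) = (4 + 24**2 + 45*24) - 41 = (4 + 576 + 1080) - 41 = 1660 - 41 = 1619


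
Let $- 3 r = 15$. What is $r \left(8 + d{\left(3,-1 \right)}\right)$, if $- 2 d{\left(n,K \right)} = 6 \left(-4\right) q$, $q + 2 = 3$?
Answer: $-100$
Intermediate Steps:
$r = -5$ ($r = \left(- \frac{1}{3}\right) 15 = -5$)
$q = 1$ ($q = -2 + 3 = 1$)
$d{\left(n,K \right)} = 12$ ($d{\left(n,K \right)} = - \frac{6 \left(-4\right) 1}{2} = - \frac{\left(-24\right) 1}{2} = \left(- \frac{1}{2}\right) \left(-24\right) = 12$)
$r \left(8 + d{\left(3,-1 \right)}\right) = - 5 \left(8 + 12\right) = \left(-5\right) 20 = -100$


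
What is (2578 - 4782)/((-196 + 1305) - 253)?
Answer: -551/214 ≈ -2.5748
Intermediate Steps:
(2578 - 4782)/((-196 + 1305) - 253) = -2204/(1109 - 253) = -2204/856 = -2204*1/856 = -551/214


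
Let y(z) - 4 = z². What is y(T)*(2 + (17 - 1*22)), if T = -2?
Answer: -24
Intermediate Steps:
y(z) = 4 + z²
y(T)*(2 + (17 - 1*22)) = (4 + (-2)²)*(2 + (17 - 1*22)) = (4 + 4)*(2 + (17 - 22)) = 8*(2 - 5) = 8*(-3) = -24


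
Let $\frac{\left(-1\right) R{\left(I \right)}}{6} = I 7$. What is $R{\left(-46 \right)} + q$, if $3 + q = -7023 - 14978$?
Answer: $-20072$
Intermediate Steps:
$R{\left(I \right)} = - 42 I$ ($R{\left(I \right)} = - 6 I 7 = - 6 \cdot 7 I = - 42 I$)
$q = -22004$ ($q = -3 - 22001 = -22004$)
$R{\left(-46 \right)} + q = \left(-42\right) \left(-46\right) - 22004 = 1932 - 22004 = -20072$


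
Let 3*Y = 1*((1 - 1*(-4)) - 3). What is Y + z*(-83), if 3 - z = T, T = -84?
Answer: -21661/3 ≈ -7220.3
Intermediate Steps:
z = 87 (z = 3 - 1*(-84) = 3 + 84 = 87)
Y = ⅔ (Y = (1*((1 - 1*(-4)) - 3))/3 = (1*((1 + 4) - 3))/3 = (1*(5 - 3))/3 = (1*2)/3 = (⅓)*2 = ⅔ ≈ 0.66667)
Y + z*(-83) = ⅔ + 87*(-83) = ⅔ - 7221 = -21661/3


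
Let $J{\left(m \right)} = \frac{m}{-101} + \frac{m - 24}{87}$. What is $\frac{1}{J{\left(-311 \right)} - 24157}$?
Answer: $- \frac{8787}{212274337} \approx -4.1395 \cdot 10^{-5}$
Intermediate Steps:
$J{\left(m \right)} = - \frac{8}{29} + \frac{14 m}{8787}$ ($J{\left(m \right)} = m \left(- \frac{1}{101}\right) + \left(m - 24\right) \frac{1}{87} = - \frac{m}{101} + \left(-24 + m\right) \frac{1}{87} = - \frac{m}{101} + \left(- \frac{8}{29} + \frac{m}{87}\right) = - \frac{8}{29} + \frac{14 m}{8787}$)
$\frac{1}{J{\left(-311 \right)} - 24157} = \frac{1}{\left(- \frac{8}{29} + \frac{14}{8787} \left(-311\right)\right) - 24157} = \frac{1}{\left(- \frac{8}{29} - \frac{4354}{8787}\right) - 24157} = \frac{1}{- \frac{6778}{8787} - 24157} = \frac{1}{- \frac{212274337}{8787}} = - \frac{8787}{212274337}$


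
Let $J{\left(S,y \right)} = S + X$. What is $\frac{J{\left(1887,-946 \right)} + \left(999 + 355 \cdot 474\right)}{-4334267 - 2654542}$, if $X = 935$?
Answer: $- \frac{172091}{6988809} \approx -0.024624$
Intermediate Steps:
$J{\left(S,y \right)} = 935 + S$ ($J{\left(S,y \right)} = S + 935 = 935 + S$)
$\frac{J{\left(1887,-946 \right)} + \left(999 + 355 \cdot 474\right)}{-4334267 - 2654542} = \frac{\left(935 + 1887\right) + \left(999 + 355 \cdot 474\right)}{-4334267 - 2654542} = \frac{2822 + \left(999 + 168270\right)}{-6988809} = \left(2822 + 169269\right) \left(- \frac{1}{6988809}\right) = 172091 \left(- \frac{1}{6988809}\right) = - \frac{172091}{6988809}$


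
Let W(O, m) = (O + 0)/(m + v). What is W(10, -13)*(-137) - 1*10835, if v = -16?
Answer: -312845/29 ≈ -10788.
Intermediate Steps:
W(O, m) = O/(-16 + m) (W(O, m) = (O + 0)/(m - 16) = O/(-16 + m))
W(10, -13)*(-137) - 1*10835 = (10/(-16 - 13))*(-137) - 1*10835 = (10/(-29))*(-137) - 10835 = (10*(-1/29))*(-137) - 10835 = -10/29*(-137) - 10835 = 1370/29 - 10835 = -312845/29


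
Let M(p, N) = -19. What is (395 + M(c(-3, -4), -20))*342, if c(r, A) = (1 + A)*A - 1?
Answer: 128592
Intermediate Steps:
c(r, A) = -1 + A*(1 + A) (c(r, A) = A*(1 + A) - 1 = -1 + A*(1 + A))
(395 + M(c(-3, -4), -20))*342 = (395 - 19)*342 = 376*342 = 128592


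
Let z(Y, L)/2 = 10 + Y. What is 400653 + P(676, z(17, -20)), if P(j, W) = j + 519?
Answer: 401848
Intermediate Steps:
z(Y, L) = 20 + 2*Y (z(Y, L) = 2*(10 + Y) = 20 + 2*Y)
P(j, W) = 519 + j
400653 + P(676, z(17, -20)) = 400653 + (519 + 676) = 400653 + 1195 = 401848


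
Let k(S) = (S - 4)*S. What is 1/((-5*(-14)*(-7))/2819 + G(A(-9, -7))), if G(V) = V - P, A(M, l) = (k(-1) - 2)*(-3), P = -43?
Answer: 2819/95356 ≈ 0.029563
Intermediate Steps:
k(S) = S*(-4 + S) (k(S) = (-4 + S)*S = S*(-4 + S))
A(M, l) = -9 (A(M, l) = (-(-4 - 1) - 2)*(-3) = (-1*(-5) - 2)*(-3) = (5 - 2)*(-3) = 3*(-3) = -9)
G(V) = 43 + V (G(V) = V - 1*(-43) = V + 43 = 43 + V)
1/((-5*(-14)*(-7))/2819 + G(A(-9, -7))) = 1/((-5*(-14)*(-7))/2819 + (43 - 9)) = 1/((70*(-7))*(1/2819) + 34) = 1/(-490*1/2819 + 34) = 1/(-490/2819 + 34) = 1/(95356/2819) = 2819/95356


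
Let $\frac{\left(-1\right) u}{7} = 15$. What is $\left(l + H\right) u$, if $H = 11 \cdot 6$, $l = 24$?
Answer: $-9450$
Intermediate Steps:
$H = 66$
$u = -105$ ($u = \left(-7\right) 15 = -105$)
$\left(l + H\right) u = \left(24 + 66\right) \left(-105\right) = 90 \left(-105\right) = -9450$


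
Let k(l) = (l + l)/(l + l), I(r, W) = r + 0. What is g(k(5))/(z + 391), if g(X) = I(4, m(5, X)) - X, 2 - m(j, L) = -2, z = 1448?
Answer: 1/613 ≈ 0.0016313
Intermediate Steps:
m(j, L) = 4 (m(j, L) = 2 - 1*(-2) = 2 + 2 = 4)
I(r, W) = r
k(l) = 1 (k(l) = (2*l)/((2*l)) = (2*l)*(1/(2*l)) = 1)
g(X) = 4 - X
g(k(5))/(z + 391) = (4 - 1*1)/(1448 + 391) = (4 - 1)/1839 = 3*(1/1839) = 1/613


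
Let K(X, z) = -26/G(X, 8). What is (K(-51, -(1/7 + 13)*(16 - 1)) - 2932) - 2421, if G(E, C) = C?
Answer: -21425/4 ≈ -5356.3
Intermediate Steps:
K(X, z) = -13/4 (K(X, z) = -26/8 = -26*⅛ = -13/4)
(K(-51, -(1/7 + 13)*(16 - 1)) - 2932) - 2421 = (-13/4 - 2932) - 2421 = -11741/4 - 2421 = -21425/4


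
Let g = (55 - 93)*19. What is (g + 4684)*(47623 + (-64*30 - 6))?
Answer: 181051514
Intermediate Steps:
g = -722 (g = -38*19 = -722)
(g + 4684)*(47623 + (-64*30 - 6)) = (-722 + 4684)*(47623 + (-64*30 - 6)) = 3962*(47623 + (-1920 - 6)) = 3962*(47623 - 1926) = 3962*45697 = 181051514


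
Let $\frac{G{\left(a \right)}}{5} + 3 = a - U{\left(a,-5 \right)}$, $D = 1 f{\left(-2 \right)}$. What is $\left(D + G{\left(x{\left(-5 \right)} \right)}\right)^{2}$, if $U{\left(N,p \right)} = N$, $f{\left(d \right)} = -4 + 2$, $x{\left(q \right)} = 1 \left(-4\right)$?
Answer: $289$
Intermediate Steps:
$x{\left(q \right)} = -4$
$f{\left(d \right)} = -2$
$D = -2$ ($D = 1 \left(-2\right) = -2$)
$G{\left(a \right)} = -15$ ($G{\left(a \right)} = -15 + 5 \left(a - a\right) = -15 + 5 \cdot 0 = -15 + 0 = -15$)
$\left(D + G{\left(x{\left(-5 \right)} \right)}\right)^{2} = \left(-2 - 15\right)^{2} = \left(-17\right)^{2} = 289$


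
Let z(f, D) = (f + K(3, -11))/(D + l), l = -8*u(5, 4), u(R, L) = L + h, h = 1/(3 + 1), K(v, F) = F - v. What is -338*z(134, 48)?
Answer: -20280/7 ≈ -2897.1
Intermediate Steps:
h = ¼ (h = 1/4 = ¼ ≈ 0.25000)
u(R, L) = ¼ + L (u(R, L) = L + ¼ = ¼ + L)
l = -34 (l = -8*(¼ + 4) = -8*17/4 = -34)
z(f, D) = (-14 + f)/(-34 + D) (z(f, D) = (f + (-11 - 1*3))/(D - 34) = (f + (-11 - 3))/(-34 + D) = (f - 14)/(-34 + D) = (-14 + f)/(-34 + D))
-338*z(134, 48) = -338*(-14 + 134)/(-34 + 48) = -338*120/14 = -169*120/7 = -338*60/7 = -20280/7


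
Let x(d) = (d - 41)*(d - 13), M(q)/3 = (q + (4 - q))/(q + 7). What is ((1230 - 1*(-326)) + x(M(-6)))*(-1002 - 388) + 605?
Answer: -2202545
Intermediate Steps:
M(q) = 12/(7 + q) (M(q) = 3*((q + (4 - q))/(q + 7)) = 3*(4/(7 + q)) = 12/(7 + q))
x(d) = (-41 + d)*(-13 + d)
((1230 - 1*(-326)) + x(M(-6)))*(-1002 - 388) + 605 = ((1230 - 1*(-326)) + (533 + (12/(7 - 6))² - 648/(7 - 6)))*(-1002 - 388) + 605 = ((1230 + 326) + (533 + (12/1)² - 648/1))*(-1390) + 605 = (1556 + (533 + (12*1)² - 648))*(-1390) + 605 = (1556 + (533 + 12² - 54*12))*(-1390) + 605 = (1556 + (533 + 144 - 648))*(-1390) + 605 = (1556 + 29)*(-1390) + 605 = 1585*(-1390) + 605 = -2203150 + 605 = -2202545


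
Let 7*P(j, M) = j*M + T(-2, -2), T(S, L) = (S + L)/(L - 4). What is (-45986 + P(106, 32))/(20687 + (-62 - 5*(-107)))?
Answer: -17063/7935 ≈ -2.1503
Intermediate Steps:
T(S, L) = (L + S)/(-4 + L)
P(j, M) = 2/21 + M*j/7 (P(j, M) = (j*M + (-2 - 2)/(-4 - 2))/7 = (M*j - 4/(-6))/7 = (M*j - 1/6*(-4))/7 = (M*j + 2/3)/7 = (2/3 + M*j)/7 = 2/21 + M*j/7)
(-45986 + P(106, 32))/(20687 + (-62 - 5*(-107))) = (-45986 + (2/21 + (1/7)*32*106))/(20687 + (-62 - 5*(-107))) = (-45986 + (2/21 + 3392/7))/(20687 + (-62 + 535)) = (-45986 + 1454/3)/(20687 + 473) = -136504/3/21160 = -136504/3*1/21160 = -17063/7935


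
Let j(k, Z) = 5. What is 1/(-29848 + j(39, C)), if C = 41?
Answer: -1/29843 ≈ -3.3509e-5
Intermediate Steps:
1/(-29848 + j(39, C)) = 1/(-29848 + 5) = 1/(-29843) = -1/29843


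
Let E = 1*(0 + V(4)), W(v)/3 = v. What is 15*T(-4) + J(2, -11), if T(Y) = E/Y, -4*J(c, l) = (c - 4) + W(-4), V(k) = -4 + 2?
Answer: 11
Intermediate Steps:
W(v) = 3*v
V(k) = -2
J(c, l) = 4 - c/4 (J(c, l) = -((c - 4) + 3*(-4))/4 = -((-4 + c) - 12)/4 = -(-16 + c)/4 = 4 - c/4)
E = -2 (E = 1*(0 - 2) = 1*(-2) = -2)
T(Y) = -2/Y
15*T(-4) + J(2, -11) = 15*(-2/(-4)) + (4 - ¼*2) = 15*(-2*(-¼)) + (4 - ½) = 15*(½) + 7/2 = 15/2 + 7/2 = 11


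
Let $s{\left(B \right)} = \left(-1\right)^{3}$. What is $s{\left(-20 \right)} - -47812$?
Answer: $47811$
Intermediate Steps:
$s{\left(B \right)} = -1$
$s{\left(-20 \right)} - -47812 = -1 - -47812 = -1 + 47812 = 47811$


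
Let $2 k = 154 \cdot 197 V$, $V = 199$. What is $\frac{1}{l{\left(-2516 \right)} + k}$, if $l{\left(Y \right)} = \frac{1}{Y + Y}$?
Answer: $\frac{5032}{15189751191} \approx 3.3128 \cdot 10^{-7}$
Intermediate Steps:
$l{\left(Y \right)} = \frac{1}{2 Y}$
$k = 3018631$ ($k = \frac{154 \cdot 197 \cdot 199}{2} = \frac{30338 \cdot 199}{2} = \frac{1}{2} \cdot 6037262 = 3018631$)
$\frac{1}{l{\left(-2516 \right)} + k} = \frac{1}{\frac{1}{2 \left(-2516\right)} + 3018631} = \frac{1}{\frac{1}{2} \left(- \frac{1}{2516}\right) + 3018631} = \frac{1}{- \frac{1}{5032} + 3018631} = \frac{1}{\frac{15189751191}{5032}} = \frac{5032}{15189751191}$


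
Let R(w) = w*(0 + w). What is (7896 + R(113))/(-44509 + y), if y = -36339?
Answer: -20665/80848 ≈ -0.25560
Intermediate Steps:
R(w) = w² (R(w) = w*w = w²)
(7896 + R(113))/(-44509 + y) = (7896 + 113²)/(-44509 - 36339) = (7896 + 12769)/(-80848) = 20665*(-1/80848) = -20665/80848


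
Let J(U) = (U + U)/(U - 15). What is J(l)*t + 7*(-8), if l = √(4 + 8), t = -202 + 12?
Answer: -2456/71 + 3800*√3/71 ≈ 58.110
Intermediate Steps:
t = -190
l = 2*√3 (l = √12 = 2*√3 ≈ 3.4641)
J(U) = 2*U/(-15 + U) (J(U) = (2*U)/(-15 + U) = 2*U/(-15 + U))
J(l)*t + 7*(-8) = (2*(2*√3)/(-15 + 2*√3))*(-190) + 7*(-8) = (4*√3/(-15 + 2*√3))*(-190) - 56 = -760*√3/(-15 + 2*√3) - 56 = -56 - 760*√3/(-15 + 2*√3)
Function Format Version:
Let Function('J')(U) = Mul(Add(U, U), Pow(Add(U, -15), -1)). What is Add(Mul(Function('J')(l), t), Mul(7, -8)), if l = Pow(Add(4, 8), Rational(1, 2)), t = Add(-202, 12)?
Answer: Add(Rational(-2456, 71), Mul(Rational(3800, 71), Pow(3, Rational(1, 2)))) ≈ 58.110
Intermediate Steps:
t = -190
l = Mul(2, Pow(3, Rational(1, 2))) (l = Pow(12, Rational(1, 2)) = Mul(2, Pow(3, Rational(1, 2))) ≈ 3.4641)
Function('J')(U) = Mul(2, U, Pow(Add(-15, U), -1)) (Function('J')(U) = Mul(Mul(2, U), Pow(Add(-15, U), -1)) = Mul(2, U, Pow(Add(-15, U), -1)))
Add(Mul(Function('J')(l), t), Mul(7, -8)) = Add(Mul(Mul(2, Mul(2, Pow(3, Rational(1, 2))), Pow(Add(-15, Mul(2, Pow(3, Rational(1, 2)))), -1)), -190), Mul(7, -8)) = Add(Mul(Mul(4, Pow(3, Rational(1, 2)), Pow(Add(-15, Mul(2, Pow(3, Rational(1, 2)))), -1)), -190), -56) = Add(Mul(-760, Pow(3, Rational(1, 2)), Pow(Add(-15, Mul(2, Pow(3, Rational(1, 2)))), -1)), -56) = Add(-56, Mul(-760, Pow(3, Rational(1, 2)), Pow(Add(-15, Mul(2, Pow(3, Rational(1, 2)))), -1)))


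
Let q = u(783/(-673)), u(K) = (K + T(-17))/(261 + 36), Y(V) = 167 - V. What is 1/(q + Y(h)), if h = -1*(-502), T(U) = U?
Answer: -199881/66972359 ≈ -0.0029845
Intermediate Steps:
h = 502
u(K) = -17/297 + K/297 (u(K) = (K - 17)/(261 + 36) = (-17 + K)/297 = (-17 + K)*(1/297) = -17/297 + K/297)
q = -12224/199881 (q = -17/297 + (783/(-673))/297 = -17/297 + (783*(-1/673))/297 = -17/297 + (1/297)*(-783/673) = -17/297 - 29/7403 = -12224/199881 ≈ -0.061156)
1/(q + Y(h)) = 1/(-12224/199881 + (167 - 1*502)) = 1/(-12224/199881 + (167 - 502)) = 1/(-12224/199881 - 335) = 1/(-66972359/199881) = -199881/66972359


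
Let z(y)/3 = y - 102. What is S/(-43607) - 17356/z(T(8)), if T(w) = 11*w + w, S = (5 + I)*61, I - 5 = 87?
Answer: 378368293/392463 ≈ 964.09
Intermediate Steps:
I = 92 (I = 5 + 87 = 92)
S = 5917 (S = (5 + 92)*61 = 97*61 = 5917)
T(w) = 12*w
z(y) = -306 + 3*y (z(y) = 3*(y - 102) = 3*(-102 + y) = -306 + 3*y)
S/(-43607) - 17356/z(T(8)) = 5917/(-43607) - 17356/(-306 + 3*(12*8)) = 5917*(-1/43607) - 17356/(-306 + 3*96) = -5917/43607 - 17356/(-306 + 288) = -5917/43607 - 17356/(-18) = -5917/43607 - 17356*(-1/18) = -5917/43607 + 8678/9 = 378368293/392463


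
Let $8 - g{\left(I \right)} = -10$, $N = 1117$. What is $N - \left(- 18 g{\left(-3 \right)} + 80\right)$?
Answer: $1361$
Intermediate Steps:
$g{\left(I \right)} = 18$ ($g{\left(I \right)} = 8 - -10 = 8 + 10 = 18$)
$N - \left(- 18 g{\left(-3 \right)} + 80\right) = 1117 - \left(\left(-18\right) 18 + 80\right) = 1117 - \left(-324 + 80\right) = 1117 - -244 = 1117 + 244 = 1361$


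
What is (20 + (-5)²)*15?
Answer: 675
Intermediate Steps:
(20 + (-5)²)*15 = (20 + 25)*15 = 45*15 = 675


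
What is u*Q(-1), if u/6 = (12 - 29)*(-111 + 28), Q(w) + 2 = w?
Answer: -25398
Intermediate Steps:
Q(w) = -2 + w
u = 8466 (u = 6*((12 - 29)*(-111 + 28)) = 6*(-17*(-83)) = 6*1411 = 8466)
u*Q(-1) = 8466*(-2 - 1) = 8466*(-3) = -25398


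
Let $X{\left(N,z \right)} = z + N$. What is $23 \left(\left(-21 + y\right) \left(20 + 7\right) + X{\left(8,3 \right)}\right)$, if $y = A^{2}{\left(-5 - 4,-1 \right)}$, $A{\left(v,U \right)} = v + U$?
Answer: $49312$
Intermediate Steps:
$X{\left(N,z \right)} = N + z$
$A{\left(v,U \right)} = U + v$
$y = 100$ ($y = \left(-1 - 9\right)^{2} = \left(-10\right)^{2} = 100$)
$23 \left(\left(-21 + y\right) \left(20 + 7\right) + X{\left(8,3 \right)}\right) = 23 \left(\left(-21 + 100\right) \left(20 + 7\right) + \left(8 + 3\right)\right) = 23 \left(79 \cdot 27 + 11\right) = 23 \left(2133 + 11\right) = 23 \cdot 2144 = 49312$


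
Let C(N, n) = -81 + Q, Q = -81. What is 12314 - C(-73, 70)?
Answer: 12476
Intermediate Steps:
C(N, n) = -162 (C(N, n) = -81 - 81 = -162)
12314 - C(-73, 70) = 12314 - 1*(-162) = 12314 + 162 = 12476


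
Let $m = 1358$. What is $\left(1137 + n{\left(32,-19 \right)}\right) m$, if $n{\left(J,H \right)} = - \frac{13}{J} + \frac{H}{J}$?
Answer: $1542688$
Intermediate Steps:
$\left(1137 + n{\left(32,-19 \right)}\right) m = \left(1137 + \frac{-13 - 19}{32}\right) 1358 = \left(1137 + \frac{1}{32} \left(-32\right)\right) 1358 = \left(1137 - 1\right) 1358 = 1136 \cdot 1358 = 1542688$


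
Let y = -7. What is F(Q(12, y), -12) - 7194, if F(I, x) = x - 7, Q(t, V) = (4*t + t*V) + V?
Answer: -7213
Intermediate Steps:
Q(t, V) = V + 4*t + V*t (Q(t, V) = (4*t + V*t) + V = V + 4*t + V*t)
F(I, x) = -7 + x
F(Q(12, y), -12) - 7194 = (-7 - 12) - 7194 = -19 - 7194 = -7213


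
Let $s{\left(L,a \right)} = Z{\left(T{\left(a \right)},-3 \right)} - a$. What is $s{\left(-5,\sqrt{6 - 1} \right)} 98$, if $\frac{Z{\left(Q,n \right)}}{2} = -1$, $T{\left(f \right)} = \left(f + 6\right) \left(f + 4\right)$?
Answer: $-196 - 98 \sqrt{5} \approx -415.13$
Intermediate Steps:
$T{\left(f \right)} = \left(4 + f\right) \left(6 + f\right)$ ($T{\left(f \right)} = \left(6 + f\right) \left(4 + f\right) = \left(4 + f\right) \left(6 + f\right)$)
$Z{\left(Q,n \right)} = -2$ ($Z{\left(Q,n \right)} = 2 \left(-1\right) = -2$)
$s{\left(L,a \right)} = -2 - a$
$s{\left(-5,\sqrt{6 - 1} \right)} 98 = \left(-2 - \sqrt{6 - 1}\right) 98 = \left(-2 - \sqrt{5}\right) 98 = -196 - 98 \sqrt{5}$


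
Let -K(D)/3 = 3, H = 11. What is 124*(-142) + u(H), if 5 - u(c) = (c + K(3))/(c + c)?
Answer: -193634/11 ≈ -17603.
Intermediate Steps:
K(D) = -9 (K(D) = -3*3 = -9)
u(c) = 5 - (-9 + c)/(2*c) (u(c) = 5 - (c - 9)/(c + c) = 5 - (-9 + c)/(2*c))
124*(-142) + u(H) = 124*(-142) + (9/2)*(1 + 11)/11 = -17608 + (9/2)*(1/11)*12 = -17608 + 54/11 = -193634/11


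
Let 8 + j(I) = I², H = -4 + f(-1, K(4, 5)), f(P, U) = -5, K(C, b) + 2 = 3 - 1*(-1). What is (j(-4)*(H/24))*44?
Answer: -132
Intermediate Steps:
K(C, b) = 2 (K(C, b) = -2 + (3 - 1*(-1)) = -2 + (3 + 1) = -2 + 4 = 2)
H = -9 (H = -4 - 5 = -9)
j(I) = -8 + I²
(j(-4)*(H/24))*44 = ((-8 + (-4)²)*(-9/24))*44 = ((-8 + 16)*(-9*1/24))*44 = (8*(-3/8))*44 = -3*44 = -132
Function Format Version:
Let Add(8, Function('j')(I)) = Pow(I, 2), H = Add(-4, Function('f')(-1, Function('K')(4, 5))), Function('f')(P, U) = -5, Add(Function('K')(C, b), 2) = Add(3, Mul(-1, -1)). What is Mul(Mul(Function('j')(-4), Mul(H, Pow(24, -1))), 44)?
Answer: -132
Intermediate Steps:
Function('K')(C, b) = 2 (Function('K')(C, b) = Add(-2, Add(3, Mul(-1, -1))) = Add(-2, Add(3, 1)) = Add(-2, 4) = 2)
H = -9 (H = Add(-4, -5) = -9)
Function('j')(I) = Add(-8, Pow(I, 2))
Mul(Mul(Function('j')(-4), Mul(H, Pow(24, -1))), 44) = Mul(Mul(Add(-8, Pow(-4, 2)), Mul(-9, Pow(24, -1))), 44) = Mul(Mul(Add(-8, 16), Mul(-9, Rational(1, 24))), 44) = Mul(Mul(8, Rational(-3, 8)), 44) = Mul(-3, 44) = -132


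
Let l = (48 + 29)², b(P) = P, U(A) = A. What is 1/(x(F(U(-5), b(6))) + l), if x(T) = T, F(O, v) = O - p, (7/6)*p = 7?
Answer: 1/5918 ≈ 0.00016898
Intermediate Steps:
p = 6 (p = (6/7)*7 = 6)
F(O, v) = -6 + O (F(O, v) = O - 1*6 = O - 6 = -6 + O)
l = 5929 (l = 77² = 5929)
1/(x(F(U(-5), b(6))) + l) = 1/((-6 - 5) + 5929) = 1/(-11 + 5929) = 1/5918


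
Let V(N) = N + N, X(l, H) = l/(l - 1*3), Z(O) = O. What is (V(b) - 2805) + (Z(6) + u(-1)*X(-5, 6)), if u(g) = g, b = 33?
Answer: -21869/8 ≈ -2733.6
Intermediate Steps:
X(l, H) = l/(-3 + l) (X(l, H) = l/(l - 3) = l/(-3 + l))
V(N) = 2*N
(V(b) - 2805) + (Z(6) + u(-1)*X(-5, 6)) = (2*33 - 2805) + (6 - (-5)/(-3 - 5)) = (66 - 2805) + (6 - (-5)/(-8)) = -2739 + (6 - (-5)*(-1)/8) = -2739 + (6 - 1*5/8) = -2739 + (6 - 5/8) = -2739 + 43/8 = -21869/8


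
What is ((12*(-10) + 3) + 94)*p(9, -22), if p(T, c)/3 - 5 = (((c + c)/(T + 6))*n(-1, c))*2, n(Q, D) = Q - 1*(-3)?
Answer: 2323/5 ≈ 464.60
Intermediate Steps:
n(Q, D) = 3 + Q (n(Q, D) = Q + 3 = 3 + Q)
p(T, c) = 15 + 24*c/(6 + T) (p(T, c) = 15 + 3*((((c + c)/(T + 6))*(3 - 1))*2) = 15 + 3*((((2*c)/(6 + T))*2)*2) = 15 + 3*(((2*c/(6 + T))*2)*2) = 15 + 3*((4*c/(6 + T))*2) = 15 + 3*(8*c/(6 + T)) = 15 + 24*c/(6 + T))
((12*(-10) + 3) + 94)*p(9, -22) = ((12*(-10) + 3) + 94)*(3*(30 + 5*9 + 8*(-22))/(6 + 9)) = ((-120 + 3) + 94)*(3*(30 + 45 - 176)/15) = (-117 + 94)*(3*(1/15)*(-101)) = -23*(-101/5) = 2323/5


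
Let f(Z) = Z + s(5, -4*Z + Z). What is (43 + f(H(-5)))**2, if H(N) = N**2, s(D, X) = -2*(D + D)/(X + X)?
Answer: 1044484/225 ≈ 4642.1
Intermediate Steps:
s(D, X) = -2*D/X (s(D, X) = -2*2*D/(2*X) = -2*2*D*1/(2*X) = -2*D/X)
f(Z) = Z + 10/(3*Z) (f(Z) = Z - 2*5/(-4*Z + Z) = Z - 2*5/(-3*Z) = Z - 2*5*(-1/(3*Z)) = Z + 10/(3*Z))
(43 + f(H(-5)))**2 = (43 + ((-5)**2 + 10/(3*((-5)**2))))**2 = (43 + (25 + (10/3)/25))**2 = (43 + (25 + (10/3)*(1/25)))**2 = (43 + (25 + 2/15))**2 = (43 + 377/15)**2 = (1022/15)**2 = 1044484/225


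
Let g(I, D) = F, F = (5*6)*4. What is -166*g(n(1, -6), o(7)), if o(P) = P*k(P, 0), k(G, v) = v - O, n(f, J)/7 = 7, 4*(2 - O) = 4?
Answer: -19920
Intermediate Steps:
O = 1 (O = 2 - ¼*4 = 2 - 1 = 1)
n(f, J) = 49 (n(f, J) = 7*7 = 49)
k(G, v) = -1 + v (k(G, v) = v - 1*1 = v - 1 = -1 + v)
F = 120 (F = 30*4 = 120)
o(P) = -P (o(P) = P*(-1 + 0) = P*(-1) = -P)
g(I, D) = 120
-166*g(n(1, -6), o(7)) = -166*120 = -19920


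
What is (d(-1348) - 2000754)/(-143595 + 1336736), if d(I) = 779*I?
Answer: -3050846/1193141 ≈ -2.5570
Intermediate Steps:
(d(-1348) - 2000754)/(-143595 + 1336736) = (779*(-1348) - 2000754)/(-143595 + 1336736) = (-1050092 - 2000754)/1193141 = -3050846*1/1193141 = -3050846/1193141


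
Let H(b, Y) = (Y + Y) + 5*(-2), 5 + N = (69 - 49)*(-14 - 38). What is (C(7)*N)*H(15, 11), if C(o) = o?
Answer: -87780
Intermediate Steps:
N = -1045 (N = -5 + (69 - 49)*(-14 - 38) = -5 + 20*(-52) = -5 - 1040 = -1045)
H(b, Y) = -10 + 2*Y (H(b, Y) = 2*Y - 10 = -10 + 2*Y)
(C(7)*N)*H(15, 11) = (7*(-1045))*(-10 + 2*11) = -7315*(-10 + 22) = -7315*12 = -87780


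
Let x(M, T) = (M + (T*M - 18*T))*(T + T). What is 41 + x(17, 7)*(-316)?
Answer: -44199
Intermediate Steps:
x(M, T) = 2*T*(M - 18*T + M*T) (x(M, T) = (M + (M*T - 18*T))*(2*T) = (M + (-18*T + M*T))*(2*T) = (M - 18*T + M*T)*(2*T) = 2*T*(M - 18*T + M*T))
41 + x(17, 7)*(-316) = 41 + (2*7*(17 - 18*7 + 17*7))*(-316) = 41 + (2*7*(17 - 126 + 119))*(-316) = 41 + (2*7*10)*(-316) = 41 + 140*(-316) = 41 - 44240 = -44199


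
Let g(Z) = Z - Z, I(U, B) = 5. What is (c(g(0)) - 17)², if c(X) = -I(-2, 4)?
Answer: 484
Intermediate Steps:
g(Z) = 0
c(X) = -5 (c(X) = -1*5 = -5)
(c(g(0)) - 17)² = (-5 - 17)² = (-22)² = 484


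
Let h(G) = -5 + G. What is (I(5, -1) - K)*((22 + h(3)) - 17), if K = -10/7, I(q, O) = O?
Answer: 9/7 ≈ 1.2857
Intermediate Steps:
K = -10/7 (K = -10*⅐ = -10/7 ≈ -1.4286)
(I(5, -1) - K)*((22 + h(3)) - 17) = (-1 - 1*(-10/7))*((22 + (-5 + 3)) - 17) = (-1 + 10/7)*((22 - 2) - 17) = 3*(20 - 17)/7 = (3/7)*3 = 9/7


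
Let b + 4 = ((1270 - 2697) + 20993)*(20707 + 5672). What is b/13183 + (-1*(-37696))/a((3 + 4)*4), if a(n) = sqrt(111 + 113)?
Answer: 516131510/13183 + 4712*sqrt(14)/7 ≈ 41670.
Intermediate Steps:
a(n) = 4*sqrt(14) (a(n) = sqrt(224) = 4*sqrt(14))
b = 516131510 (b = -4 + ((1270 - 2697) + 20993)*(20707 + 5672) = -4 + (-1427 + 20993)*26379 = -4 + 19566*26379 = -4 + 516131514 = 516131510)
b/13183 + (-1*(-37696))/a((3 + 4)*4) = 516131510/13183 + (-1*(-37696))/((4*sqrt(14))) = 516131510*(1/13183) + 37696*(sqrt(14)/56) = 516131510/13183 + 4712*sqrt(14)/7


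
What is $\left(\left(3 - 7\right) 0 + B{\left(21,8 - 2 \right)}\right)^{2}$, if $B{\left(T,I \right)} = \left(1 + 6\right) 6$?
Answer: $1764$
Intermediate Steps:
$B{\left(T,I \right)} = 42$ ($B{\left(T,I \right)} = 7 \cdot 6 = 42$)
$\left(\left(3 - 7\right) 0 + B{\left(21,8 - 2 \right)}\right)^{2} = \left(\left(3 - 7\right) 0 + 42\right)^{2} = \left(\left(-4\right) 0 + 42\right)^{2} = \left(0 + 42\right)^{2} = 42^{2} = 1764$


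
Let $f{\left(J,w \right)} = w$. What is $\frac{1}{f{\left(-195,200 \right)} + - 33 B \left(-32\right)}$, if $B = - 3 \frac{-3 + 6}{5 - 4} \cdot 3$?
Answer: $- \frac{1}{28312} \approx -3.5321 \cdot 10^{-5}$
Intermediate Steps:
$B = -27$ ($B = - 3 \cdot \frac{3}{1} \cdot 3 = - 3 \cdot 3 \cdot 1 \cdot 3 = \left(-3\right) 3 \cdot 3 = \left(-9\right) 3 = -27$)
$\frac{1}{f{\left(-195,200 \right)} + - 33 B \left(-32\right)} = \frac{1}{200 + \left(-33\right) \left(-27\right) \left(-32\right)} = \frac{1}{200 + 891 \left(-32\right)} = \frac{1}{200 - 28512} = \frac{1}{-28312} = - \frac{1}{28312}$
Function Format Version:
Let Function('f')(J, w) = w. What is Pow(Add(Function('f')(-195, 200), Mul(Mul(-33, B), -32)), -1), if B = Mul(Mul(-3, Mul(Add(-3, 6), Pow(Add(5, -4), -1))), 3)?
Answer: Rational(-1, 28312) ≈ -3.5321e-5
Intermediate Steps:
B = -27 (B = Mul(Mul(-3, Mul(3, Pow(1, -1))), 3) = Mul(Mul(-3, Mul(3, 1)), 3) = Mul(Mul(-3, 3), 3) = Mul(-9, 3) = -27)
Pow(Add(Function('f')(-195, 200), Mul(Mul(-33, B), -32)), -1) = Pow(Add(200, Mul(Mul(-33, -27), -32)), -1) = Pow(Add(200, Mul(891, -32)), -1) = Pow(Add(200, -28512), -1) = Pow(-28312, -1) = Rational(-1, 28312)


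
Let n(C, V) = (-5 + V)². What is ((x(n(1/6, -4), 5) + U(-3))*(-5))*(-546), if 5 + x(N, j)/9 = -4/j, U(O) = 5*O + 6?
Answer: -167076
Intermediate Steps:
U(O) = 6 + 5*O
x(N, j) = -45 - 36/j (x(N, j) = -45 + 9*(-4/j) = -45 - 36/j)
((x(n(1/6, -4), 5) + U(-3))*(-5))*(-546) = (((-45 - 36/5) + (6 + 5*(-3)))*(-5))*(-546) = (((-45 - 36*⅕) + (6 - 15))*(-5))*(-546) = (((-45 - 36/5) - 9)*(-5))*(-546) = ((-261/5 - 9)*(-5))*(-546) = -306/5*(-5)*(-546) = 306*(-546) = -167076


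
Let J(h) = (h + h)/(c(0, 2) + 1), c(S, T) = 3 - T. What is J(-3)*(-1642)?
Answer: 4926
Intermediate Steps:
J(h) = h (J(h) = (h + h)/((3 - 1*2) + 1) = (2*h)/((3 - 2) + 1) = (2*h)/(1 + 1) = (2*h)/2 = (2*h)*(½) = h)
J(-3)*(-1642) = -3*(-1642) = 4926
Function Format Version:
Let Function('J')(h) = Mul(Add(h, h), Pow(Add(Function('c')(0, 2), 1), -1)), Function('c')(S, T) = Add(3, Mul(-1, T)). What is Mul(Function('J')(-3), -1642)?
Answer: 4926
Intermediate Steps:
Function('J')(h) = h (Function('J')(h) = Mul(Add(h, h), Pow(Add(Add(3, Mul(-1, 2)), 1), -1)) = Mul(Mul(2, h), Pow(Add(Add(3, -2), 1), -1)) = Mul(Mul(2, h), Pow(Add(1, 1), -1)) = Mul(Mul(2, h), Pow(2, -1)) = Mul(Mul(2, h), Rational(1, 2)) = h)
Mul(Function('J')(-3), -1642) = Mul(-3, -1642) = 4926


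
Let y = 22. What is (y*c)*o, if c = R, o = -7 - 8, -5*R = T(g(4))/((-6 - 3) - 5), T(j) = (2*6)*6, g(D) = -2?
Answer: -2376/7 ≈ -339.43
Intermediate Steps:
T(j) = 72 (T(j) = 12*6 = 72)
R = 36/35 (R = -72/(5*((-6 - 3) - 5)) = -72/(5*(-9 - 5)) = -72/(5*(-14)) = -72*(-1)/(5*14) = -1/5*(-36/7) = 36/35 ≈ 1.0286)
o = -15
c = 36/35 ≈ 1.0286
(y*c)*o = (22*(36/35))*(-15) = (792/35)*(-15) = -2376/7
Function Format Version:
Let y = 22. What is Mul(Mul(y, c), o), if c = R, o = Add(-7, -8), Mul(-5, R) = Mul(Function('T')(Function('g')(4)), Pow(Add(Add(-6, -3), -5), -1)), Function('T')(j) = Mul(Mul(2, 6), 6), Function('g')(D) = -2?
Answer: Rational(-2376, 7) ≈ -339.43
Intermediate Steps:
Function('T')(j) = 72 (Function('T')(j) = Mul(12, 6) = 72)
R = Rational(36, 35) (R = Mul(Rational(-1, 5), Mul(72, Pow(Add(Add(-6, -3), -5), -1))) = Mul(Rational(-1, 5), Mul(72, Pow(Add(-9, -5), -1))) = Mul(Rational(-1, 5), Mul(72, Pow(-14, -1))) = Mul(Rational(-1, 5), Mul(72, Rational(-1, 14))) = Mul(Rational(-1, 5), Rational(-36, 7)) = Rational(36, 35) ≈ 1.0286)
o = -15
c = Rational(36, 35) ≈ 1.0286
Mul(Mul(y, c), o) = Mul(Mul(22, Rational(36, 35)), -15) = Mul(Rational(792, 35), -15) = Rational(-2376, 7)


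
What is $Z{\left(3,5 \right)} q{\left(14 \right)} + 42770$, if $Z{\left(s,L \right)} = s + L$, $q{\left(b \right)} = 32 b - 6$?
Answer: $46306$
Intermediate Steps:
$q{\left(b \right)} = -6 + 32 b$
$Z{\left(s,L \right)} = L + s$
$Z{\left(3,5 \right)} q{\left(14 \right)} + 42770 = \left(5 + 3\right) \left(-6 + 32 \cdot 14\right) + 42770 = 8 \left(-6 + 448\right) + 42770 = 8 \cdot 442 + 42770 = 3536 + 42770 = 46306$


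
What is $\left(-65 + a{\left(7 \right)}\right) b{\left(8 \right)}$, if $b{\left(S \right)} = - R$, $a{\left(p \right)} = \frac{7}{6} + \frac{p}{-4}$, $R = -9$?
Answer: $- \frac{2361}{4} \approx -590.25$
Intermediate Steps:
$a{\left(p \right)} = \frac{7}{6} - \frac{p}{4}$ ($a{\left(p \right)} = 7 \cdot \frac{1}{6} + p \left(- \frac{1}{4}\right) = \frac{7}{6} - \frac{p}{4}$)
$b{\left(S \right)} = 9$ ($b{\left(S \right)} = \left(-1\right) \left(-9\right) = 9$)
$\left(-65 + a{\left(7 \right)}\right) b{\left(8 \right)} = \left(-65 + \left(\frac{7}{6} - \frac{7}{4}\right)\right) 9 = \left(-65 - \frac{7}{12}\right) 9 = \left(- \frac{787}{12}\right) 9 = - \frac{2361}{4}$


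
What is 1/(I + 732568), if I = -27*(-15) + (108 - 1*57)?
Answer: 1/733024 ≈ 1.3642e-6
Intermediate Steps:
I = 456 (I = 405 + (108 - 57) = 405 + 51 = 456)
1/(I + 732568) = 1/(456 + 732568) = 1/733024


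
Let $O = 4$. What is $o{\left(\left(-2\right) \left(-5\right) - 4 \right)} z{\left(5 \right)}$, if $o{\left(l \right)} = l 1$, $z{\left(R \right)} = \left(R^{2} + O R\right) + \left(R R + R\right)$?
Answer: $450$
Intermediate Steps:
$z{\left(R \right)} = 2 R^{2} + 5 R$ ($z{\left(R \right)} = \left(R^{2} + 4 R\right) + \left(R R + R\right) = \left(R^{2} + 4 R\right) + \left(R^{2} + R\right) = \left(R^{2} + 4 R\right) + \left(R + R^{2}\right) = 2 R^{2} + 5 R$)
$o{\left(l \right)} = l$
$o{\left(\left(-2\right) \left(-5\right) - 4 \right)} z{\left(5 \right)} = \left(\left(-2\right) \left(-5\right) - 4\right) 5 \left(5 + 2 \cdot 5\right) = \left(10 - 4\right) 5 \left(5 + 10\right) = 6 \cdot 5 \cdot 15 = 6 \cdot 75 = 450$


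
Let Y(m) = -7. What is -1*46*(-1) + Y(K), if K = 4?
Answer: 39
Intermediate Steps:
-1*46*(-1) + Y(K) = -1*46*(-1) - 7 = -46*(-1) - 7 = 46 - 7 = 39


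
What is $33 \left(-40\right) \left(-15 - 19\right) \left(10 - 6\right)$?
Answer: $179520$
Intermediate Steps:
$33 \left(-40\right) \left(-15 - 19\right) \left(10 - 6\right) = - 1320 \left(- 34 \left(10 - 6\right)\right) = - 1320 \left(\left(-34\right) 4\right) = \left(-1320\right) \left(-136\right) = 179520$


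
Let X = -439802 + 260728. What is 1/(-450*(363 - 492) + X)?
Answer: -1/121024 ≈ -8.2628e-6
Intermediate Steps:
X = -179074
1/(-450*(363 - 492) + X) = 1/(-450*(363 - 492) - 179074) = 1/(-450*(-129) - 179074) = 1/(58050 - 179074) = 1/(-121024) = -1/121024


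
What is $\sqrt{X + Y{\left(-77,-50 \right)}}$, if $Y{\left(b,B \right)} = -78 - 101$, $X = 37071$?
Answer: $2 \sqrt{9223} \approx 192.07$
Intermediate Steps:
$Y{\left(b,B \right)} = -179$
$\sqrt{X + Y{\left(-77,-50 \right)}} = \sqrt{37071 - 179} = \sqrt{36892} = 2 \sqrt{9223}$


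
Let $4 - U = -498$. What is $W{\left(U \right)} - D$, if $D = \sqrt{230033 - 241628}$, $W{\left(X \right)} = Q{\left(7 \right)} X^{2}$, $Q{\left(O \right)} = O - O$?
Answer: $- i \sqrt{11595} \approx - 107.68 i$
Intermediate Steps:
$Q{\left(O \right)} = 0$
$U = 502$ ($U = 4 - -498 = 4 + 498 = 502$)
$W{\left(X \right)} = 0$ ($W{\left(X \right)} = 0 X^{2} = 0$)
$D = i \sqrt{11595}$ ($D = \sqrt{-11595} = i \sqrt{11595} \approx 107.68 i$)
$W{\left(U \right)} - D = 0 - i \sqrt{11595} = - i \sqrt{11595}$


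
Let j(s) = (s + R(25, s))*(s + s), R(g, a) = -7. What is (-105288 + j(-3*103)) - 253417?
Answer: -163417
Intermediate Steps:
j(s) = 2*s*(-7 + s) (j(s) = (s - 7)*(s + s) = (-7 + s)*(2*s) = 2*s*(-7 + s))
(-105288 + j(-3*103)) - 253417 = (-105288 + 2*(-3*103)*(-7 - 3*103)) - 253417 = (-105288 + 2*(-309)*(-7 - 309)) - 253417 = (-105288 + 2*(-309)*(-316)) - 253417 = (-105288 + 195288) - 253417 = 90000 - 253417 = -163417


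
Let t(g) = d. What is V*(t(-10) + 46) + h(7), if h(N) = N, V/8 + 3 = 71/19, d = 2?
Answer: 5509/19 ≈ 289.95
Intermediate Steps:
t(g) = 2
V = 112/19 (V = -24 + 8*(71/19) = -24 + 568/19 = 112/19 ≈ 5.8947)
V*(t(-10) + 46) + h(7) = 112*(2 + 46)/19 + 7 = (112/19)*48 + 7 = 5376/19 + 7 = 5509/19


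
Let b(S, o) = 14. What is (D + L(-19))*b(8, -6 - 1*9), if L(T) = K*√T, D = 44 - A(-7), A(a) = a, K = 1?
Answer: 714 + 14*I*√19 ≈ 714.0 + 61.025*I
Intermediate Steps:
D = 51 (D = 44 - 1*(-7) = 44 + 7 = 51)
L(T) = √T (L(T) = 1*√T = √T)
(D + L(-19))*b(8, -6 - 1*9) = (51 + √(-19))*14 = (51 + I*√19)*14 = 714 + 14*I*√19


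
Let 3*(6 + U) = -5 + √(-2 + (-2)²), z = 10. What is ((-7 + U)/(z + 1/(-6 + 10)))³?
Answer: -5468672/1860867 + 371840*√2/1860867 ≈ -2.6562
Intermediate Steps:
U = -23/3 + √2/3 (U = -6 + (-5 + √(-2 + (-2)²))/3 = -6 + (-5 + √(-2 + 4))/3 = -6 + (-5 + √2)/3 = -6 + (-5/3 + √2/3) = -23/3 + √2/3 ≈ -7.1953)
((-7 + U)/(z + 1/(-6 + 10)))³ = ((-7 + (-23/3 + √2/3))/(10 + 1/(-6 + 10)))³ = ((-44/3 + √2/3)/(10 + 1/4))³ = ((-44/3 + √2/3)/(10 + ¼))³ = ((-44/3 + √2/3)/(41/4))³ = ((-44/3 + √2/3)*(4/41))³ = (-176/123 + 4*√2/123)³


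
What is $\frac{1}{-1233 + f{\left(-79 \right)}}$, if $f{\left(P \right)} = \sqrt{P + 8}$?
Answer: $- \frac{1233}{1520360} - \frac{i \sqrt{71}}{1520360} \approx -0.00081099 - 5.5422 \cdot 10^{-6} i$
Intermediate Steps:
$f{\left(P \right)} = \sqrt{8 + P}$
$\frac{1}{-1233 + f{\left(-79 \right)}} = \frac{1}{-1233 + \sqrt{8 - 79}} = \frac{1}{-1233 + \sqrt{-71}} = \frac{1}{-1233 + i \sqrt{71}}$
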